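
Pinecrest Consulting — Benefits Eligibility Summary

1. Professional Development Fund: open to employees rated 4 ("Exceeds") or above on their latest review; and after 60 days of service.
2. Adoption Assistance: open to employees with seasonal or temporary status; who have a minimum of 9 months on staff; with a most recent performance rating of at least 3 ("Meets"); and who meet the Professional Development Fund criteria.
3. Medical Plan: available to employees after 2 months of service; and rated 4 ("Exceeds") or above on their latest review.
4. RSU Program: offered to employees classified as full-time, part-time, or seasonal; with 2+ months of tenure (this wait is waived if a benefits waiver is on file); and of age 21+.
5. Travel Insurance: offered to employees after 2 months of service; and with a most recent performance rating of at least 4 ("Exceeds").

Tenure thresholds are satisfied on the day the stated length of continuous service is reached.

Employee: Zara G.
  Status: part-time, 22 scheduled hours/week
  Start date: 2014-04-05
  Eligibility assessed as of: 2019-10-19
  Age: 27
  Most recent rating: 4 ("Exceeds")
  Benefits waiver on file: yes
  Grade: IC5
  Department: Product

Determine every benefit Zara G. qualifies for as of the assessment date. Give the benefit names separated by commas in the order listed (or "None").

Professional Development Fund, Medical Plan, RSU Program, Travel Insurance

Service from 2014-04-05 to 2019-10-19: 2023 days.
Professional Development Fund — rating 4 ≥ 4 ✓; service 2023 days ≥ 60 days ✓ → eligible.
Adoption Assistance — status part-time ✗ (requires seasonal or temporary) → not eligible.
Medical Plan — service 2023 days ≥ 2 months (≈60 days) ✓; rating 4 ≥ 4 ✓ → eligible.
RSU Program — status part-time ✓; benefits waiver on file ✓; age 27 ≥ 21 ✓ → eligible.
Travel Insurance — service 2023 days ≥ 2 months (≈60 days) ✓; rating 4 ≥ 4 ✓ → eligible.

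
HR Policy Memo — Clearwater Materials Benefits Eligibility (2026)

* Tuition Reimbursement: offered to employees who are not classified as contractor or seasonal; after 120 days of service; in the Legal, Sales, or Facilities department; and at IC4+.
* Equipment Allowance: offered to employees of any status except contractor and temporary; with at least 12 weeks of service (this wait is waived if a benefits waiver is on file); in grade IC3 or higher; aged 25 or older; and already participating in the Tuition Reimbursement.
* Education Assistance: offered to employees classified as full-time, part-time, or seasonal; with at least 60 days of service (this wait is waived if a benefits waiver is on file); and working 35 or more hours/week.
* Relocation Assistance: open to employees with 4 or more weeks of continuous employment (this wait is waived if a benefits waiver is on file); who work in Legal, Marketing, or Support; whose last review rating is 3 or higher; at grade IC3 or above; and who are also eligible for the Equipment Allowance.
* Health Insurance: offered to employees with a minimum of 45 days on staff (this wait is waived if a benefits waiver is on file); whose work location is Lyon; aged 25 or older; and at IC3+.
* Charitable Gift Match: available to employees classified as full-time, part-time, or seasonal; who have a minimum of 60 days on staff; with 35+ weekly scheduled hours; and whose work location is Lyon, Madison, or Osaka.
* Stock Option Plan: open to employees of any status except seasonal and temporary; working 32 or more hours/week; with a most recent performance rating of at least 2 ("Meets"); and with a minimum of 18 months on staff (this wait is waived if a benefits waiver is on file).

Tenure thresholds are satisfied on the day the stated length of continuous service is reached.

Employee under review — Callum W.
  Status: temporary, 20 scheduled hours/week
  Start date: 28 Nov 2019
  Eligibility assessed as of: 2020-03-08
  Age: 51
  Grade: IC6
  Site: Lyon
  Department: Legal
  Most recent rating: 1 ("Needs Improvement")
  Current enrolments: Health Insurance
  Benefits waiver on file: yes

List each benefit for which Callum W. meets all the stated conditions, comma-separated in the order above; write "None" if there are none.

Service from 28 Nov 2019 to 2020-03-08: 101 days.
Tuition Reimbursement — status temporary ✓ (not excluded); service 101 days < 120 days ✗ → not eligible.
Equipment Allowance — status temporary ✗ (excluded) → not eligible.
Education Assistance — status temporary ✗ (requires full-time, part-time, or seasonal) → not eligible.
Relocation Assistance — benefits waiver on file ✓; dept Legal ✓; rating 1 < 3 ✗ → not eligible.
Health Insurance — benefits waiver on file ✓; site Lyon ✓; age 51 ≥ 25 ✓; grade IC6 ≥ IC3 ✓ → eligible.
Charitable Gift Match — status temporary ✗ (requires full-time, part-time, or seasonal) → not eligible.
Stock Option Plan — status temporary ✗ (excluded) → not eligible.

Health Insurance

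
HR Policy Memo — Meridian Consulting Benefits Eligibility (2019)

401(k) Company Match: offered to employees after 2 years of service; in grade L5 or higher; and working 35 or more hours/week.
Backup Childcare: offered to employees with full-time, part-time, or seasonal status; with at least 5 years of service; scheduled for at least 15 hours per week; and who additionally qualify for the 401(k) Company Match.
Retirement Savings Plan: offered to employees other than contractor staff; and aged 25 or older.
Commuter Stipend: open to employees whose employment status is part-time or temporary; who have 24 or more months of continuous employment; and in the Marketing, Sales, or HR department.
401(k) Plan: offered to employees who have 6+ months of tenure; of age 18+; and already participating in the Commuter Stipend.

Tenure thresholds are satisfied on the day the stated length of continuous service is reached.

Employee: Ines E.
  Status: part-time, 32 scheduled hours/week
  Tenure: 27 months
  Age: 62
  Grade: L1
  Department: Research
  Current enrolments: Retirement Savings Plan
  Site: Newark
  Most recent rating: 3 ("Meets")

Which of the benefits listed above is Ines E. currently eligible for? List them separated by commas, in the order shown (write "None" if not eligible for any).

401(k) Company Match — service 27 months ≥ 2 years (≈730 days) ✓; grade L1 < L5 ✗ → not eligible.
Backup Childcare — status part-time ✓; service 27 months < 5 years (≈1825 days) ✗ → not eligible.
Retirement Savings Plan — status part-time ✓ (not excluded); age 62 ≥ 25 ✓ → eligible.
Commuter Stipend — status part-time ✓; service 27 months ≥ 24 months ✓; dept Research ✗ → not eligible.
401(k) Plan — service 27 months ≥ 6 months ✓; age 62 ≥ 18 ✓; not enrolled in Commuter Stipend ✗ → not eligible.

Retirement Savings Plan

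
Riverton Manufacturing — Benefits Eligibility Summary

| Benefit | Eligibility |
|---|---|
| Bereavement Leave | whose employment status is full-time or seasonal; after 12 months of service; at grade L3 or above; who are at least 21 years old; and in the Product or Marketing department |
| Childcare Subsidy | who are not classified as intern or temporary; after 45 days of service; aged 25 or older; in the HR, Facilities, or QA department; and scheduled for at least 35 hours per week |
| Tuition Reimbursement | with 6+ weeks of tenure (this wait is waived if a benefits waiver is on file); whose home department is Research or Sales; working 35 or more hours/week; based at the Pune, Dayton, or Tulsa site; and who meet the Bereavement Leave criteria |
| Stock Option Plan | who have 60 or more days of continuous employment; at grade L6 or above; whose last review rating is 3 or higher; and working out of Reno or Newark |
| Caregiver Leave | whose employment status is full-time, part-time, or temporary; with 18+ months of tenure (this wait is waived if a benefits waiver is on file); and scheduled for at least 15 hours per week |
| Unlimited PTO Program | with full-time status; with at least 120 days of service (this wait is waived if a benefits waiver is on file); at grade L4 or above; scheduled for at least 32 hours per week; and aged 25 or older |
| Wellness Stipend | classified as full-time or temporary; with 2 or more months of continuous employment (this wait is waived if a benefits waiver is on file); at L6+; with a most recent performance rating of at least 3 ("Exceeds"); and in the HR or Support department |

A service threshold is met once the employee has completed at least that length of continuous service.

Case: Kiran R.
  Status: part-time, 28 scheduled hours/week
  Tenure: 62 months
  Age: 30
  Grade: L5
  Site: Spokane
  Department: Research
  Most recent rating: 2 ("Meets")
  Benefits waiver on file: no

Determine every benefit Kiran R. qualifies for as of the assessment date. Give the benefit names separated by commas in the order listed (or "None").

Bereavement Leave — status part-time ✗ (requires full-time or seasonal) → not eligible.
Childcare Subsidy — status part-time ✓ (not excluded); service 62 months ≥ 45 days ✓; age 30 ≥ 25 ✓; dept Research ✗ → not eligible.
Tuition Reimbursement — no waiver, service 62 months ≥ 6 weeks (≈42 days) ✓; dept Research ✓; 28 hrs/wk < 35 ✗ → not eligible.
Stock Option Plan — service 62 months ≥ 60 days ✓; grade L5 < L6 ✗ → not eligible.
Caregiver Leave — status part-time ✓; no waiver, service 62 months ≥ 18 months ✓; 28 hrs/wk ≥ 15 ✓ → eligible.
Unlimited PTO Program — status part-time ✗ (requires full-time) → not eligible.
Wellness Stipend — status part-time ✗ (requires full-time or temporary) → not eligible.

Caregiver Leave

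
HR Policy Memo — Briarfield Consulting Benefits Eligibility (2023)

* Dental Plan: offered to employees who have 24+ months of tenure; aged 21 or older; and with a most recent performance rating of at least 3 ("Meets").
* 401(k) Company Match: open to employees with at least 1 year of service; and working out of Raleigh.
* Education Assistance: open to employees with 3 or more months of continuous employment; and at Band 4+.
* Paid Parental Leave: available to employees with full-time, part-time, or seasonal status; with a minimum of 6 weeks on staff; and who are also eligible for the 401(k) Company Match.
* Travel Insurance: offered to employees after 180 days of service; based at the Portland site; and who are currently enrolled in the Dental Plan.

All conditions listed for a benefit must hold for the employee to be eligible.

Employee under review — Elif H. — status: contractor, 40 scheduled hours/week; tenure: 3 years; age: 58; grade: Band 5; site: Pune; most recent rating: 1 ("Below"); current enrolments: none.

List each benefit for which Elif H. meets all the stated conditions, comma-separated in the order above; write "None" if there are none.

Dental Plan — service 3 years ≥ 24 months (≈720 days) ✓; age 58 ≥ 21 ✓; rating 1 < 3 ✗ → not eligible.
401(k) Company Match — service 3 years ≥ 1 year ✓; site Pune ✗ (not Raleigh) → not eligible.
Education Assistance — service 3 years ≥ 3 months (≈90 days) ✓; grade Band 5 ≥ Band 4 ✓ → eligible.
Paid Parental Leave — status contractor ✗ (requires full-time, part-time, or seasonal) → not eligible.
Travel Insurance — service 3 years ≥ 180 days ✓; site Pune ✗ (not Portland) → not eligible.

Education Assistance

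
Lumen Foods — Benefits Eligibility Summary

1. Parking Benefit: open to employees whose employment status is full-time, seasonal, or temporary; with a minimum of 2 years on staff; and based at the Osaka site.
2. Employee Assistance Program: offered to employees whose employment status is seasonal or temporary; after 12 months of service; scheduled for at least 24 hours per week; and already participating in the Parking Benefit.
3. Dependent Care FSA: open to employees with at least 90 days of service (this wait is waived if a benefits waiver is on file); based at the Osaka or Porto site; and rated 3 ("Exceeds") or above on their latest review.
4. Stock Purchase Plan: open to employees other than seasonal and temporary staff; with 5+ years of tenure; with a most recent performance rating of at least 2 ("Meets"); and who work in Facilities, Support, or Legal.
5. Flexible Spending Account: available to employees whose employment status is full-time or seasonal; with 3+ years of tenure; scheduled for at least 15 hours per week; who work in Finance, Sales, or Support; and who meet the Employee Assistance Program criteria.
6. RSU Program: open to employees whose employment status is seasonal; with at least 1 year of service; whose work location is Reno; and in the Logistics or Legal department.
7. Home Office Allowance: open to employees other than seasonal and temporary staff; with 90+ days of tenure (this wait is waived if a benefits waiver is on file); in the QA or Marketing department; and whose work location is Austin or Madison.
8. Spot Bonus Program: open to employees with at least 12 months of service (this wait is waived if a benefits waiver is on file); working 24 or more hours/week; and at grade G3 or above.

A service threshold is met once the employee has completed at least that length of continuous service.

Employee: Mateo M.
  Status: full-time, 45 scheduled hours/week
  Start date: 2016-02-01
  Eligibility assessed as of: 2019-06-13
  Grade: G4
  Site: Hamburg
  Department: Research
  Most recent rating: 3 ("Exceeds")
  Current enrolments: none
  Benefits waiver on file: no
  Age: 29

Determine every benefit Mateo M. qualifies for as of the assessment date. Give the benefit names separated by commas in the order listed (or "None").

Service from 2016-02-01 to 2019-06-13: 1228 days.
Parking Benefit — status full-time ✓; service 1228 days ≥ 2 years (≈730 days) ✓; site Hamburg ✗ (not Osaka) → not eligible.
Employee Assistance Program — status full-time ✗ (requires seasonal or temporary) → not eligible.
Dependent Care FSA — no waiver, service 1228 days ≥ 90 days ✓; site Hamburg ✗ (not Osaka or Porto) → not eligible.
Stock Purchase Plan — status full-time ✓ (not excluded); service 1228 days < 5 years (≈1825 days) ✗ → not eligible.
Flexible Spending Account — status full-time ✓; service 1228 days ≥ 3 years (≈1095 days) ✓; 45 hrs/wk ≥ 15 ✓; dept Research ✗ → not eligible.
RSU Program — status full-time ✗ (requires seasonal) → not eligible.
Home Office Allowance — status full-time ✓ (not excluded); no waiver, service 1228 days ≥ 90 days ✓; dept Research ✗ → not eligible.
Spot Bonus Program — no waiver, service 1228 days ≥ 12 months (≈360 days) ✓; 45 hrs/wk ≥ 24 ✓; grade G4 ≥ G3 ✓ → eligible.

Spot Bonus Program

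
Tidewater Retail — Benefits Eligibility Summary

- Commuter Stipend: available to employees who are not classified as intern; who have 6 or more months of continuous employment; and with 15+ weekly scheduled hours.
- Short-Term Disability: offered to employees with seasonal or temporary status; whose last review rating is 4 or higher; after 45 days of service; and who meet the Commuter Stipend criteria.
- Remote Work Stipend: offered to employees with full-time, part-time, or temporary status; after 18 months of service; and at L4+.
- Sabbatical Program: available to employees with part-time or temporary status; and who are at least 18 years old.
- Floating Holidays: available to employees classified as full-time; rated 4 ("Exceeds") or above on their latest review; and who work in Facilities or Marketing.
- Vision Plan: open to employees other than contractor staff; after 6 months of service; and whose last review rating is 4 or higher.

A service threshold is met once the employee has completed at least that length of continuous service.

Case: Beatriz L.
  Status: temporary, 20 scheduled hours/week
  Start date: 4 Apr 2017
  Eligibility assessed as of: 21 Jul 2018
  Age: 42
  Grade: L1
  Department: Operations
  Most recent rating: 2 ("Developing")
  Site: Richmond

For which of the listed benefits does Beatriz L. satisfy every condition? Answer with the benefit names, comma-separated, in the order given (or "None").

Commuter Stipend, Sabbatical Program

Service from 4 Apr 2017 to 21 Jul 2018: 473 days.
Commuter Stipend — status temporary ✓ (not excluded); service 473 days ≥ 6 months (≈180 days) ✓; 20 hrs/wk ≥ 15 ✓ → eligible.
Short-Term Disability — status temporary ✓; rating 2 < 4 ✗ → not eligible.
Remote Work Stipend — status temporary ✓; service 473 days < 18 months (≈540 days) ✗ → not eligible.
Sabbatical Program — status temporary ✓; age 42 ≥ 18 ✓ → eligible.
Floating Holidays — status temporary ✗ (requires full-time) → not eligible.
Vision Plan — status temporary ✓ (not excluded); service 473 days ≥ 6 months (≈180 days) ✓; rating 2 < 4 ✗ → not eligible.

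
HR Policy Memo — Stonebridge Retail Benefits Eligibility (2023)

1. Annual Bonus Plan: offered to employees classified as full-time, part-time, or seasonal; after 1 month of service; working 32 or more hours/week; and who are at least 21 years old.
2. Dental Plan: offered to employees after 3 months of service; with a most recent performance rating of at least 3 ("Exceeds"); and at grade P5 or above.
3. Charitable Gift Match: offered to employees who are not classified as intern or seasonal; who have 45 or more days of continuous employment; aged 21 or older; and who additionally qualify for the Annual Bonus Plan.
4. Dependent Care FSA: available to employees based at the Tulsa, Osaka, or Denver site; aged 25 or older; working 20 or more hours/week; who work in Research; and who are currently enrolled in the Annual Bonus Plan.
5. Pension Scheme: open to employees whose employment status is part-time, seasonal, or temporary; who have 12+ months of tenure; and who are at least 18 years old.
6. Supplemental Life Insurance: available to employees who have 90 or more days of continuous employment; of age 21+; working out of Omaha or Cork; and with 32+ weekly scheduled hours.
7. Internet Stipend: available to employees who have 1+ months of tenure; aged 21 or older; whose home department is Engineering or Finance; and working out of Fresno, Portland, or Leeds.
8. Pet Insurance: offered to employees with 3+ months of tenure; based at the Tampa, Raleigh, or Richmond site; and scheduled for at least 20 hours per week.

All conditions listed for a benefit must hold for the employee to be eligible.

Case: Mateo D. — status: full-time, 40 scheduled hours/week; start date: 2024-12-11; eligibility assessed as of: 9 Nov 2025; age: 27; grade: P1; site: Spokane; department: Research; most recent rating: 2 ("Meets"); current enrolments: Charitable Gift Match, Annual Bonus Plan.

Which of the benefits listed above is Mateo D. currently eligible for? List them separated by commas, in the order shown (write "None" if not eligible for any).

Annual Bonus Plan, Charitable Gift Match

Service from 2024-12-11 to 9 Nov 2025: 333 days.
Annual Bonus Plan — status full-time ✓; service 333 days ≥ 1 month (≈30 days) ✓; 40 hrs/wk ≥ 32 ✓; age 27 ≥ 21 ✓ → eligible.
Dental Plan — service 333 days ≥ 3 months (≈90 days) ✓; rating 2 < 3 ✗ → not eligible.
Charitable Gift Match — status full-time ✓ (not excluded); service 333 days ≥ 45 days ✓; age 27 ≥ 21 ✓; eligible for Annual Bonus Plan ✓ → eligible.
Dependent Care FSA — site Spokane ✗ (not Tulsa, Osaka, or Denver) → not eligible.
Pension Scheme — status full-time ✗ (requires part-time, seasonal, or temporary) → not eligible.
Supplemental Life Insurance — service 333 days ≥ 90 days ✓; age 27 ≥ 21 ✓; site Spokane ✗ (not Omaha or Cork) → not eligible.
Internet Stipend — service 333 days ≥ 1 month (≈30 days) ✓; age 27 ≥ 21 ✓; dept Research ✗ → not eligible.
Pet Insurance — service 333 days ≥ 3 months (≈90 days) ✓; site Spokane ✗ (not Tampa, Raleigh, or Richmond) → not eligible.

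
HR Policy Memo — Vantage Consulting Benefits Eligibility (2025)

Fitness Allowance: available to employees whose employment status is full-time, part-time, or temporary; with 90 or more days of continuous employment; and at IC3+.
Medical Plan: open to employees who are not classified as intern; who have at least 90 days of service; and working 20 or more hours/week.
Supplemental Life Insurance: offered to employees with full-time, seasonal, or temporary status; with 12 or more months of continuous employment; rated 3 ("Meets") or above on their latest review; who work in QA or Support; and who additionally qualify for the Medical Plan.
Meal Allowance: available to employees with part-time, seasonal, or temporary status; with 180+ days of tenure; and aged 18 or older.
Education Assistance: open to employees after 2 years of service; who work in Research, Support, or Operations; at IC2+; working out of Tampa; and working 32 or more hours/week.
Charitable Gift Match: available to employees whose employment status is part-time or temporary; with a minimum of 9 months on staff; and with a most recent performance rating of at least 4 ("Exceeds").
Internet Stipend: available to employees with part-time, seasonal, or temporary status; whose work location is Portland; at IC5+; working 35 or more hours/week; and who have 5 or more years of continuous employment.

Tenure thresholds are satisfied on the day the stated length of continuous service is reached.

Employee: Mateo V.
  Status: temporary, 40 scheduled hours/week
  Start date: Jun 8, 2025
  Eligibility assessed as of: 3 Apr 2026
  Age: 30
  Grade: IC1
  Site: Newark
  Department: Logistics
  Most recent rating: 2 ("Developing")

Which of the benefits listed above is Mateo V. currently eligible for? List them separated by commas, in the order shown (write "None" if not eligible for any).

Medical Plan, Meal Allowance

Service from Jun 8, 2025 to 3 Apr 2026: 299 days.
Fitness Allowance — status temporary ✓; service 299 days ≥ 90 days ✓; grade IC1 < IC3 ✗ → not eligible.
Medical Plan — status temporary ✓ (not excluded); service 299 days ≥ 90 days ✓; 40 hrs/wk ≥ 20 ✓ → eligible.
Supplemental Life Insurance — status temporary ✓; service 299 days < 12 months (≈360 days) ✗ → not eligible.
Meal Allowance — status temporary ✓; service 299 days ≥ 180 days ✓; age 30 ≥ 18 ✓ → eligible.
Education Assistance — service 299 days < 2 years (≈730 days) ✗ → not eligible.
Charitable Gift Match — status temporary ✓; service 299 days ≥ 9 months (≈270 days) ✓; rating 2 < 4 ✗ → not eligible.
Internet Stipend — status temporary ✓; site Newark ✗ (not Portland) → not eligible.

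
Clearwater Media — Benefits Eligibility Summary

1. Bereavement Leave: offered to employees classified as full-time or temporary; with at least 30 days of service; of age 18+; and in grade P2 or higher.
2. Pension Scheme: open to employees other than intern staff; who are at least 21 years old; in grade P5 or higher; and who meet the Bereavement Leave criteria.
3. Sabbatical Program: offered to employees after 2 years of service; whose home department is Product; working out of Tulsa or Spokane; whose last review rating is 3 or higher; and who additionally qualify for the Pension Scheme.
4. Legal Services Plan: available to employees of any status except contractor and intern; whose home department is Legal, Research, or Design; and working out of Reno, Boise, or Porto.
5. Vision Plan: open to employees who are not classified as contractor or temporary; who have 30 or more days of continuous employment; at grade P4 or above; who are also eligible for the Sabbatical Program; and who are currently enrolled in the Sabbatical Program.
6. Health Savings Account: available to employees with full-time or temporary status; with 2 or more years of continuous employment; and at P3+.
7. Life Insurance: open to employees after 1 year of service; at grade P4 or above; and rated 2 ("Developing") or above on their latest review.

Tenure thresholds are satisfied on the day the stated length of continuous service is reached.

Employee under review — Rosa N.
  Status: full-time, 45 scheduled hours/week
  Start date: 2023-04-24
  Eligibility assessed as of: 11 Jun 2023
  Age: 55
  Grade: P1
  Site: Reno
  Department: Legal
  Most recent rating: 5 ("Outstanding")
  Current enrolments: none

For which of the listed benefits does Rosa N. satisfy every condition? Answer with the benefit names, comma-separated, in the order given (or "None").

Service from 2023-04-24 to 11 Jun 2023: 48 days.
Bereavement Leave — status full-time ✓; service 48 days ≥ 30 days ✓; age 55 ≥ 18 ✓; grade P1 < P2 ✗ → not eligible.
Pension Scheme — status full-time ✓ (not excluded); age 55 ≥ 21 ✓; grade P1 < P5 ✗ → not eligible.
Sabbatical Program — service 48 days < 2 years (≈730 days) ✗ → not eligible.
Legal Services Plan — status full-time ✓ (not excluded); dept Legal ✓; site Reno ✓ → eligible.
Vision Plan — status full-time ✓ (not excluded); service 48 days ≥ 30 days ✓; grade P1 < P4 ✗ → not eligible.
Health Savings Account — status full-time ✓; service 48 days < 2 years (≈730 days) ✗ → not eligible.
Life Insurance — service 48 days < 1 year (≈365 days) ✗ → not eligible.

Legal Services Plan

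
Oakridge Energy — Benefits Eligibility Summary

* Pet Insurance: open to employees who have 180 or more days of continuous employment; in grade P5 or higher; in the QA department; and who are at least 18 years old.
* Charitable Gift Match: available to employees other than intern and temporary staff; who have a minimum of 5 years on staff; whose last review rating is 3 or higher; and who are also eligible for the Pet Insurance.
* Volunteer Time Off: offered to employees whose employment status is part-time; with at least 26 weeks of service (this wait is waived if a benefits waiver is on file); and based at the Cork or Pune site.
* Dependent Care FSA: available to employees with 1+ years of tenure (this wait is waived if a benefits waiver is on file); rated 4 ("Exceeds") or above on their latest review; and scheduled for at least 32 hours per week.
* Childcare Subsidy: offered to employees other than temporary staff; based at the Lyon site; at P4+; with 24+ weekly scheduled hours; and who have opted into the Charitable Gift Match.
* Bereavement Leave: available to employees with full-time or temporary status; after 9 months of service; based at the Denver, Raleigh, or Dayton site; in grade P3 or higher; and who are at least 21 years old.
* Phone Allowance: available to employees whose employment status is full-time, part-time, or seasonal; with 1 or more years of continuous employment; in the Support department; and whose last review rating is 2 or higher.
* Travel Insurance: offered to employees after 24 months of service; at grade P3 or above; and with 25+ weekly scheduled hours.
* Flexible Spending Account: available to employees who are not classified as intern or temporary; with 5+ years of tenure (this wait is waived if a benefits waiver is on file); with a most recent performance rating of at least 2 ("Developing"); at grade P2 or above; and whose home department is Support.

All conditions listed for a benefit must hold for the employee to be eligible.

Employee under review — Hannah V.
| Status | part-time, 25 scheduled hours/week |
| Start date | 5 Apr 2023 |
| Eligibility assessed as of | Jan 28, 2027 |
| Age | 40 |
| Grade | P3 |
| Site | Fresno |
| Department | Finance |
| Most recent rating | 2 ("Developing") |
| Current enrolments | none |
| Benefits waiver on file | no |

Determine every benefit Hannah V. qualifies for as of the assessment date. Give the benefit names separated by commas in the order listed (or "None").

Service from 5 Apr 2023 to Jan 28, 2027: 1394 days.
Pet Insurance — service 1394 days ≥ 180 days ✓; grade P3 < P5 ✗ → not eligible.
Charitable Gift Match — status part-time ✓ (not excluded); service 1394 days < 5 years (≈1825 days) ✗ → not eligible.
Volunteer Time Off — status part-time ✓; no waiver, service 1394 days ≥ 26 weeks (≈182 days) ✓; site Fresno ✗ (not Cork or Pune) → not eligible.
Dependent Care FSA — no waiver, service 1394 days ≥ 1 year (≈365 days) ✓; rating 2 < 4 ✗ → not eligible.
Childcare Subsidy — status part-time ✓ (not excluded); site Fresno ✗ (not Lyon) → not eligible.
Bereavement Leave — status part-time ✗ (requires full-time or temporary) → not eligible.
Phone Allowance — status part-time ✓; service 1394 days ≥ 1 year (≈365 days) ✓; dept Finance ✗ → not eligible.
Travel Insurance — service 1394 days ≥ 24 months (≈720 days) ✓; grade P3 ≥ P3 ✓; 25 hrs/wk ≥ 25 ✓ → eligible.
Flexible Spending Account — status part-time ✓ (not excluded); no waiver, service 1394 days < 5 years (≈1825 days) ✗ → not eligible.

Travel Insurance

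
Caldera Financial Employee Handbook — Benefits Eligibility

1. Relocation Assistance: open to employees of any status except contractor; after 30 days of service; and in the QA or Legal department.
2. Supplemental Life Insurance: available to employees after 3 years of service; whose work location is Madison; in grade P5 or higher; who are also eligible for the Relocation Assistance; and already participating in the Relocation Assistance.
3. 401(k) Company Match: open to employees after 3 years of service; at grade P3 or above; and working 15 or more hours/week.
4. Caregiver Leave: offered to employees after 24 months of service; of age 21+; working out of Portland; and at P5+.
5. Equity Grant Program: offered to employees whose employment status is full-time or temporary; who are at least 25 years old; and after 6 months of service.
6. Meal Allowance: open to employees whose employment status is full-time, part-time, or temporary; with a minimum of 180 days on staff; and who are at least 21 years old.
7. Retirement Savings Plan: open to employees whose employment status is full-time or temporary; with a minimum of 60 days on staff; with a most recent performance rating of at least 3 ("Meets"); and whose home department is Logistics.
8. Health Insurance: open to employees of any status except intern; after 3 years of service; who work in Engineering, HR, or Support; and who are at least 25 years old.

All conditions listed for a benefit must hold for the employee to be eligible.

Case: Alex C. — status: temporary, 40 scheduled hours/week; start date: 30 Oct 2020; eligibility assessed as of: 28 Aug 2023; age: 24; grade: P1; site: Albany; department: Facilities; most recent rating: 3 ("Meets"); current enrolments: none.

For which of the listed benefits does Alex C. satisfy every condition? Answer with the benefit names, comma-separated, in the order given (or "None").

Service from 30 Oct 2020 to 28 Aug 2023: 1032 days.
Relocation Assistance — status temporary ✓ (not excluded); service 1032 days ≥ 30 days ✓; dept Facilities ✗ → not eligible.
Supplemental Life Insurance — service 1032 days < 3 years (≈1095 days) ✗ → not eligible.
401(k) Company Match — service 1032 days < 3 years (≈1095 days) ✗ → not eligible.
Caregiver Leave — service 1032 days ≥ 24 months (≈720 days) ✓; age 24 ≥ 21 ✓; site Albany ✗ (not Portland) → not eligible.
Equity Grant Program — status temporary ✓; age 24 < 25 ✗ → not eligible.
Meal Allowance — status temporary ✓; service 1032 days ≥ 180 days ✓; age 24 ≥ 21 ✓ → eligible.
Retirement Savings Plan — status temporary ✓; service 1032 days ≥ 60 days ✓; rating 3 ≥ 3 ✓; dept Facilities ✗ → not eligible.
Health Insurance — status temporary ✓ (not excluded); service 1032 days < 3 years (≈1095 days) ✗ → not eligible.

Meal Allowance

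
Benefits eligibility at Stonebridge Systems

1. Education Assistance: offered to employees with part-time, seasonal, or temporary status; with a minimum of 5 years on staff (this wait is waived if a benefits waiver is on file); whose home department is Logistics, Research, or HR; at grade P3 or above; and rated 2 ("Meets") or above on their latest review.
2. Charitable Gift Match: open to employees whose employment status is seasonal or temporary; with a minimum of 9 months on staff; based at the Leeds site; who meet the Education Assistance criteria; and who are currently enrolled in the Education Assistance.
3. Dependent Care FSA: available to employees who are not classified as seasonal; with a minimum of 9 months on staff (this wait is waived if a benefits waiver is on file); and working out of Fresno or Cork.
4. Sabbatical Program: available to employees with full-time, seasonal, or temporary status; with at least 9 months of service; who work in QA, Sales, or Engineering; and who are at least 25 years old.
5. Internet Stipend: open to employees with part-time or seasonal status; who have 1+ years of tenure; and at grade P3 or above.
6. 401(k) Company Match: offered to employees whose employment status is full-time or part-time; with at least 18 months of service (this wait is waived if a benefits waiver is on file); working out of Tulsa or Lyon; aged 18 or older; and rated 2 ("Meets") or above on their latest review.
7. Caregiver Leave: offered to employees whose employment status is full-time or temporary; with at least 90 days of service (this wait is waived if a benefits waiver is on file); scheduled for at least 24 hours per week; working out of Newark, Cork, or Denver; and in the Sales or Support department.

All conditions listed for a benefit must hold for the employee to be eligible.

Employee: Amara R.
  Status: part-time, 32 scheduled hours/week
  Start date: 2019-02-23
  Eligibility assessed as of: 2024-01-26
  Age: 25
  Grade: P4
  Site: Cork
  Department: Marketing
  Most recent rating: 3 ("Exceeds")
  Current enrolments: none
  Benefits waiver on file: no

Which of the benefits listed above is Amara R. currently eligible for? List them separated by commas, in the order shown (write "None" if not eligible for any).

Service from 2019-02-23 to 2024-01-26: 1798 days.
Education Assistance — status part-time ✓; no waiver, service 1798 days < 5 years (≈1825 days) ✗ → not eligible.
Charitable Gift Match — status part-time ✗ (requires seasonal or temporary) → not eligible.
Dependent Care FSA — status part-time ✓ (not excluded); no waiver, service 1798 days ≥ 9 months (≈270 days) ✓; site Cork ✓ → eligible.
Sabbatical Program — status part-time ✗ (requires full-time, seasonal, or temporary) → not eligible.
Internet Stipend — status part-time ✓; service 1798 days ≥ 1 year (≈365 days) ✓; grade P4 ≥ P3 ✓ → eligible.
401(k) Company Match — status part-time ✓; no waiver, service 1798 days ≥ 18 months (≈540 days) ✓; site Cork ✗ (not Tulsa or Lyon) → not eligible.
Caregiver Leave — status part-time ✗ (requires full-time or temporary) → not eligible.

Dependent Care FSA, Internet Stipend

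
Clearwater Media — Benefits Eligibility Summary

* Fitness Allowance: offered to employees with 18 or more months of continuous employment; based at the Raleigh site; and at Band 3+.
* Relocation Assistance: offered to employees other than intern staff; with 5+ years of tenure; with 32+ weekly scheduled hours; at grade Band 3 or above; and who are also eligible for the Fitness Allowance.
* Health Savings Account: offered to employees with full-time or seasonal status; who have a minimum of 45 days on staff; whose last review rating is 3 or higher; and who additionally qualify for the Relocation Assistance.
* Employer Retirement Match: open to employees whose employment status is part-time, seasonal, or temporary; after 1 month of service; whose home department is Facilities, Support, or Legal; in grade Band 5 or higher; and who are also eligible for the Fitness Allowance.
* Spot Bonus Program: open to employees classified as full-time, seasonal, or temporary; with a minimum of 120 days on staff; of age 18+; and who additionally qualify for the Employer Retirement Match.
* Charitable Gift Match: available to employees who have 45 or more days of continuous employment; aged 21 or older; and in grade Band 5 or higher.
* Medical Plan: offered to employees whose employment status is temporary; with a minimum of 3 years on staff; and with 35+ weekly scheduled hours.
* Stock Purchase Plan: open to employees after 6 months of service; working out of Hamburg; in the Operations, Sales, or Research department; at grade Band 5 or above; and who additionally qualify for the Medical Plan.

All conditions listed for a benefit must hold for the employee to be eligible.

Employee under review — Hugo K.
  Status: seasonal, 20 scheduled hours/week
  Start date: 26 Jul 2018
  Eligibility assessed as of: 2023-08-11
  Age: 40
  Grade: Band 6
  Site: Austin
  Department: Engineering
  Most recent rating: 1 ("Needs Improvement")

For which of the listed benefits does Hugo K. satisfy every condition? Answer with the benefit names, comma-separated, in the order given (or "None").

Service from 26 Jul 2018 to 2023-08-11: 1842 days.
Fitness Allowance — service 1842 days ≥ 18 months (≈540 days) ✓; site Austin ✗ (not Raleigh) → not eligible.
Relocation Assistance — status seasonal ✓ (not excluded); service 1842 days ≥ 5 years (≈1825 days) ✓; 20 hrs/wk < 32 ✗ → not eligible.
Health Savings Account — status seasonal ✓; service 1842 days ≥ 45 days ✓; rating 1 < 3 ✗ → not eligible.
Employer Retirement Match — status seasonal ✓; service 1842 days ≥ 1 month (≈30 days) ✓; dept Engineering ✗ → not eligible.
Spot Bonus Program — status seasonal ✓; service 1842 days ≥ 120 days ✓; age 40 ≥ 18 ✓; not eligible for Employer Retirement Match ✗ → not eligible.
Charitable Gift Match — service 1842 days ≥ 45 days ✓; age 40 ≥ 21 ✓; grade Band 6 ≥ Band 5 ✓ → eligible.
Medical Plan — status seasonal ✗ (requires temporary) → not eligible.
Stock Purchase Plan — service 1842 days ≥ 6 months (≈180 days) ✓; site Austin ✗ (not Hamburg) → not eligible.

Charitable Gift Match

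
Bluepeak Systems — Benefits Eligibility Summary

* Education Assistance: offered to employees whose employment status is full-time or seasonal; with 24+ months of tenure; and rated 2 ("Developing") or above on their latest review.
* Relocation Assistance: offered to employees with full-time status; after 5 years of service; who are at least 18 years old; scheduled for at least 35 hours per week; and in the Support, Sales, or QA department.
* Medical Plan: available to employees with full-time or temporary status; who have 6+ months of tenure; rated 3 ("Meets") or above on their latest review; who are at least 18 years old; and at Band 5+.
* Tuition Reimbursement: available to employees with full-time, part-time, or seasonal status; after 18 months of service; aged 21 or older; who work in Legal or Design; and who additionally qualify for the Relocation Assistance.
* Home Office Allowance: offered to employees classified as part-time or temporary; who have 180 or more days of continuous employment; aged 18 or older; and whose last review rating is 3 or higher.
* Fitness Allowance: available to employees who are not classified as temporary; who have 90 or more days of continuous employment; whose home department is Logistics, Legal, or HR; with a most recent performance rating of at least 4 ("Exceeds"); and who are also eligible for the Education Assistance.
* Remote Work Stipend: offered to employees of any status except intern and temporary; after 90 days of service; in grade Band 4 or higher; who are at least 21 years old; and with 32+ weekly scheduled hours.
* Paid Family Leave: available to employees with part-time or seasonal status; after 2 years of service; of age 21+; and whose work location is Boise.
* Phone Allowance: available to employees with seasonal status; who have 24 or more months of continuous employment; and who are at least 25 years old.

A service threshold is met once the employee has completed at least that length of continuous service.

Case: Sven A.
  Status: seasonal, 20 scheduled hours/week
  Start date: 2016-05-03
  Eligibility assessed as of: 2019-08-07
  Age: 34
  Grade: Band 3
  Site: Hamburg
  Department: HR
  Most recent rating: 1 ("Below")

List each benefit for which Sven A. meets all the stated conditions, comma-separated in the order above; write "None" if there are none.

Service from 2016-05-03 to 2019-08-07: 1191 days.
Education Assistance — status seasonal ✓; service 1191 days ≥ 24 months (≈720 days) ✓; rating 1 < 2 ✗ → not eligible.
Relocation Assistance — status seasonal ✗ (requires full-time) → not eligible.
Medical Plan — status seasonal ✗ (requires full-time or temporary) → not eligible.
Tuition Reimbursement — status seasonal ✓; service 1191 days ≥ 18 months (≈540 days) ✓; age 34 ≥ 21 ✓; dept HR ✗ → not eligible.
Home Office Allowance — status seasonal ✗ (requires part-time or temporary) → not eligible.
Fitness Allowance — status seasonal ✓ (not excluded); service 1191 days ≥ 90 days ✓; dept HR ✓; rating 1 < 4 ✗ → not eligible.
Remote Work Stipend — status seasonal ✓ (not excluded); service 1191 days ≥ 90 days ✓; grade Band 3 < Band 4 ✗ → not eligible.
Paid Family Leave — status seasonal ✓; service 1191 days ≥ 2 years (≈730 days) ✓; age 34 ≥ 21 ✓; site Hamburg ✗ (not Boise) → not eligible.
Phone Allowance — status seasonal ✓; service 1191 days ≥ 24 months (≈720 days) ✓; age 34 ≥ 25 ✓ → eligible.

Phone Allowance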